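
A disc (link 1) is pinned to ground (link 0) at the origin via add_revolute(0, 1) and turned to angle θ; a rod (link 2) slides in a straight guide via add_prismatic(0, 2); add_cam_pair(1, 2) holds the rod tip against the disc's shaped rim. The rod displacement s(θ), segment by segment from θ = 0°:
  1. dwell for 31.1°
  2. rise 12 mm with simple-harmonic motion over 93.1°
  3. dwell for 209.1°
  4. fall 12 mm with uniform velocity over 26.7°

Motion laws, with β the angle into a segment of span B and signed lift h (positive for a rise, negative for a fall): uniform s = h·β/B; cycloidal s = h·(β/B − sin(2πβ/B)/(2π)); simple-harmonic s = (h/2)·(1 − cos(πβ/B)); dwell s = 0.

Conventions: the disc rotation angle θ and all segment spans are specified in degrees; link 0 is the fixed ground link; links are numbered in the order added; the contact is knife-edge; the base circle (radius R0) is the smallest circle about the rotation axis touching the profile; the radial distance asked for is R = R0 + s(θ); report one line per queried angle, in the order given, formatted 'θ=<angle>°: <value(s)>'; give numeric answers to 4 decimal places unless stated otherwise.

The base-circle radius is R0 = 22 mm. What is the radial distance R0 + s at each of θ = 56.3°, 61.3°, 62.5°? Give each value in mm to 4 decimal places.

segment 1 (0° to 31.1°, dwell): s unchanged at 0.0000
θ = 56.3° falls in segment 2 (31.1° to 124.2°, simple-harmonic, h = 12): β = 56.3 − 31.1 = 25.2°, B = 93.1°; Δs = 12/2·(1 − cos(π·0.2707)) = 2.0417; s = 0.0000 + 2.0417 = 2.0417
θ = 61.3° falls in segment 2 (31.1° to 124.2°, simple-harmonic, h = 12): β = 61.3 − 31.1 = 30.2°, B = 93.1°; Δs = 12/2·(1 − cos(π·0.3244)) = 2.8551; s = 0.0000 + 2.8551 = 2.8551
θ = 62.5° falls in segment 2 (31.1° to 124.2°, simple-harmonic, h = 12): β = 62.5 − 31.1 = 31.4°, B = 93.1°; Δs = 12/2·(1 − cos(π·0.3373)) = 3.0645; s = 0.0000 + 3.0645 = 3.0645
θ=56.3°: R = R0 + s = 22 + 2.0417 = 24.0417
θ=61.3°: R = R0 + s = 22 + 2.8551 = 24.8551
θ=62.5°: R = R0 + s = 22 + 3.0645 = 25.0645

θ=56.3°: 24.0417
θ=61.3°: 24.8551
θ=62.5°: 25.0645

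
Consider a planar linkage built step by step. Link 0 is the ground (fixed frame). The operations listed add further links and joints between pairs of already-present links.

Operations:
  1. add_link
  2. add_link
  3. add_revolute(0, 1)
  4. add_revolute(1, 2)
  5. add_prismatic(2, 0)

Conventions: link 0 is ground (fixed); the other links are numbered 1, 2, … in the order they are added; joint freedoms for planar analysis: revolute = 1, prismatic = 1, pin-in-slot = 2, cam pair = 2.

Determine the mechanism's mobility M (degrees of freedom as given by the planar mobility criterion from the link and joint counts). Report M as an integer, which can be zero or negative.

ground; <1,0,0>
#1 <2,0,0>
#2 <3,0,0>
R:0↔1 J1 <3,1,0>
R:1↔2 J1 <3,2,0>
P:2↔0 J1 <3,3,0>
3×2 − 2×3 − 1×0 = 0

M = 0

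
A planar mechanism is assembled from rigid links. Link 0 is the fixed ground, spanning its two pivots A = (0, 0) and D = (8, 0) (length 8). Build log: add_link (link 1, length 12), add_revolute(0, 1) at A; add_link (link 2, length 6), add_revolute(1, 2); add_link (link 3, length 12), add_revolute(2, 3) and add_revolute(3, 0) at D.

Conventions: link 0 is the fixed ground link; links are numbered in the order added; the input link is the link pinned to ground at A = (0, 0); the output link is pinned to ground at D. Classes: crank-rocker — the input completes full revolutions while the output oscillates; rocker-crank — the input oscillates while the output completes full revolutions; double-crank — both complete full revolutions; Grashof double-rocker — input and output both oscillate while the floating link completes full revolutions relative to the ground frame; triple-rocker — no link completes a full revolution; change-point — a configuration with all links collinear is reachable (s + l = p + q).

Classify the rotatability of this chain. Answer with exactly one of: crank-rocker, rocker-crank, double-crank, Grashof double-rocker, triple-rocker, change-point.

lengths: ground=8, input=12, coupler=6, output=12
sorted: s=6 (shortest), l=12 (longest), p+q=20
s + l = 18 vs p + q = 20
s + l < p + q (Grashof) with shortest = coupler link → Grashof double-rocker

Grashof double-rocker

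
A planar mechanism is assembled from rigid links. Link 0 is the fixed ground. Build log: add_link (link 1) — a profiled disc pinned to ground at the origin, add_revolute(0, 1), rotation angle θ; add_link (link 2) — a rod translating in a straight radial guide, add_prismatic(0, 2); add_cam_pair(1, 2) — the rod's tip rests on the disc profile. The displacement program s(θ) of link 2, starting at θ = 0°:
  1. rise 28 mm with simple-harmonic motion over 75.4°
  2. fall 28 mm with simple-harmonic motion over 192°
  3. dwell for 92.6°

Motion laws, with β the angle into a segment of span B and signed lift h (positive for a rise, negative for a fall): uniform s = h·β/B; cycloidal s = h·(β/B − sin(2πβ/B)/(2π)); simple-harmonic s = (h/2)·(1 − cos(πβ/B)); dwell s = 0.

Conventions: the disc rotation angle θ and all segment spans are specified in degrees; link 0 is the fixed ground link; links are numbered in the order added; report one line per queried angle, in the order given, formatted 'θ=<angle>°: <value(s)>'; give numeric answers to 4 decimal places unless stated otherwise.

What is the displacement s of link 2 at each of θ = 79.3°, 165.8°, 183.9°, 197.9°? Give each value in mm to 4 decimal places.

seg 1 [0°–75.4°] simple-harmonic, h=28: full span → s += 28 → s = 28.0000
seg 2 [75.4°–267.4°] simple-harmonic, h=-28: θ=79.3° here. β=3.9, B=192. -28/2·(1 − cos(π·0.0203)) = -0.0285 → s = 27.9715
seg 2 [75.4°–267.4°] simple-harmonic, h=-28: θ=165.8° here. β=90.4, B=192. -28/2·(1 − cos(π·0.4708)) = -12.7190 → s = 15.2810
seg 2 [75.4°–267.4°] simple-harmonic, h=-28: θ=183.9° here. β=108.5, B=192. -28/2·(1 − cos(π·0.5651)) = -16.8435 → s = 11.1565
seg 2 [75.4°–267.4°] simple-harmonic, h=-28: θ=197.9° here. β=122.5, B=192. -28/2·(1 − cos(π·0.6380)) = -19.8820 → s = 8.1180

θ=79.3°: 27.9715
θ=165.8°: 15.2810
θ=183.9°: 11.1565
θ=197.9°: 8.1180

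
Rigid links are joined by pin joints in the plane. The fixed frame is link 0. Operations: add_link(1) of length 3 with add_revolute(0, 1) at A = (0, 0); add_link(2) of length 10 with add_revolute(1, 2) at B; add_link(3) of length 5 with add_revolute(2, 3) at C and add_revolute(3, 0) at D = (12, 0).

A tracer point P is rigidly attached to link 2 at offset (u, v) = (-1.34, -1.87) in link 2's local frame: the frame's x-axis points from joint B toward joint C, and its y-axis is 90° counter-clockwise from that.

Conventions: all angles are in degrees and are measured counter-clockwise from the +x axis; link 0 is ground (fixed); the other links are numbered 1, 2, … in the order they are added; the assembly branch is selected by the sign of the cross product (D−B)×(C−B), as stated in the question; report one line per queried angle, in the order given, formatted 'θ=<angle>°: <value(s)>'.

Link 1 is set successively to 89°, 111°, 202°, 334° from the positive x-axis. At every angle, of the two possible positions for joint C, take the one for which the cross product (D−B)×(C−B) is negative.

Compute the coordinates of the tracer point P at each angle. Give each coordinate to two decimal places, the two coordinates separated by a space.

A=(0,0), D=(12.00,0)
θ=89°: B = A + 3.00·(cos89°, sin89°) = (0.0524, 2.9995)
θ=89°: |BD| = 12.3184
θ=89°: circle(B,10.00) ∩ circle(D,5.00): a=9.2034, h=3.9111
θ=89°:   candidates: C₊=(9.9311,4.5519) cross=48.179; C₋=(8.0264,-3.0349) cross=-48.179
θ=89°:   branch - wants cross < 0 → take C=(8.0264,-3.0349) (cross=-48.179)
θ=89°: ex = (C−B)/|BC| = (0.7974,-0.6034); ey = (0.6034,0.7974)
θ=89°: P = B + -1.34·ex + -1.87·ey = (-2.1446,2.3170)
θ=111°: B = A + 3.00·(cos111°, sin111°) = (-1.0751, 2.8007)
θ=111°: |BD| = 13.3717
θ=111°: circle(B,10.00) ∩ circle(D,5.00): a=9.4903, h=3.1519
θ=111°:   candidates: C₊=(8.8648,3.8950) cross=42.146; C₋=(7.5445,-2.2690) cross=-42.146
θ=111°:   branch - wants cross < 0 → take C=(7.5445,-2.2690) (cross=-42.146)
θ=111°: ex = (C−B)/|BC| = (0.8620,-0.5070); ey = (0.5070,0.8620)
θ=111°: P = B + -1.34·ex + -1.87·ey = (-3.1782,1.8682)
θ=202°: B = A + 3.00·(cos202°, sin202°) = (-2.7816, -1.1238)
θ=202°: |BD| = 14.8242
θ=202°: circle(B,10.00) ∩ circle(D,5.00): a=9.9418, h=1.0778
θ=202°:   candidates: C₊=(7.0499,0.7045) cross=15.977; C₋=(7.2133,-1.4448) cross=-15.977
θ=202°:   branch - wants cross < 0 → take C=(7.2133,-1.4448) (cross=-15.977)
θ=202°: ex = (C−B)/|BC| = (0.9995,-0.0321); ey = (0.0321,0.9995)
θ=202°: P = B + -1.34·ex + -1.87·ey = (-4.1809,-2.9498)
θ=334°: B = A + 3.00·(cos334°, sin334°) = (2.6964, -1.3151)
θ=334°: |BD| = 9.3961
θ=334°: circle(B,10.00) ∩ circle(D,5.00): a=8.6891, h=4.9498
θ=334°:   candidates: C₊=(10.6071,4.8021) cross=46.508; C₋=(11.9927,-5.0000) cross=-46.508
θ=334°:   branch - wants cross < 0 → take C=(11.9927,-5.0000) (cross=-46.508)
θ=334°: ex = (C−B)/|BC| = (0.9296,-0.3685); ey = (0.3685,0.9296)
θ=334°: P = B + -1.34·ex + -1.87·ey = (0.7616,-2.5598)

θ=89°: -2.14 2.32
θ=111°: -3.18 1.87
θ=202°: -4.18 -2.95
θ=334°: 0.76 -2.56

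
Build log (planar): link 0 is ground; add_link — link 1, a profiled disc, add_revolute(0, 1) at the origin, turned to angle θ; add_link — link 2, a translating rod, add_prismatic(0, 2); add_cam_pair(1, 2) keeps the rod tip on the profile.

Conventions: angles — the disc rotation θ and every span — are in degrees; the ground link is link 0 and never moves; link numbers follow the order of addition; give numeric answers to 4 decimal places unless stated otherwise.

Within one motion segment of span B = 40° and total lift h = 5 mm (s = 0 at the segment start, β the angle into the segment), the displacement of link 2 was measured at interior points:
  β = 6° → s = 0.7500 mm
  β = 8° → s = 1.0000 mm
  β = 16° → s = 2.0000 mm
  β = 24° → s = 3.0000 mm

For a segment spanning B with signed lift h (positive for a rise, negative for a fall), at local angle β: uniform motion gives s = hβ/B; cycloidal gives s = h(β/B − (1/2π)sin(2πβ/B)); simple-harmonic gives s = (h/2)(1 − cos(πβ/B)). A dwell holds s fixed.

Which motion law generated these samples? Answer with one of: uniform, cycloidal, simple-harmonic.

candidates at β/B = r: uniform s = h·r (linear in β); cycloidal s = h·(r − sin(2πr)/(2π)); simple-harmonic s = (h/2)(1 − cos(πr))
β=6°: printed 0.7500 | uniform 0.7500, cycloidal 0.1062, simple-harmonic 0.2725
β=8°: printed 1.0000 | uniform 1.0000, cycloidal 0.2432, simple-harmonic 0.4775
β=16°: printed 2.0000 | uniform 2.0000, cycloidal 1.5323, simple-harmonic 1.7275
β=24°: printed 3.0000 | uniform 3.0000, cycloidal 3.4677, simple-harmonic 3.2725
only one law matches every sample → uniform

uniform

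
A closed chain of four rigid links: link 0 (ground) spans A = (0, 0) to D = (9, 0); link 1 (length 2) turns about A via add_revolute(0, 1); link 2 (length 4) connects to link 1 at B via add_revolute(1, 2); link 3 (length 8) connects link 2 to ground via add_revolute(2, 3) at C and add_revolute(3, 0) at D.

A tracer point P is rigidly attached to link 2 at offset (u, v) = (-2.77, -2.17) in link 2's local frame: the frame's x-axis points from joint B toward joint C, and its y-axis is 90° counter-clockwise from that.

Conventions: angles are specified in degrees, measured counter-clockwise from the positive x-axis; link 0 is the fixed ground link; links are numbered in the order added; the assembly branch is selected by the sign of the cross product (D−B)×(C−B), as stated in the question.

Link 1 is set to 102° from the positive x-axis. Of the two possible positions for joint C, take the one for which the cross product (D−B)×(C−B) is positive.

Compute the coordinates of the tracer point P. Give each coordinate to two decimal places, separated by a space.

A=(0,0), D=(9.00,0)
B = A + 2.00·(cos102°, sin102°) = (-0.4158, 1.9563)
|BD| = 9.6169
circle(B,4.00) ∩ circle(D,8.00): a=2.3128, h=3.2635
  candidates: C₊=(2.5125,4.6811) cross=31.385; C₋=(1.1848,-1.7095) cross=-31.385
  branch + wants cross > 0 → take C=(2.5125,4.6811) (cross=31.385)
ex = (C−B)/|BC| = (0.7321,0.6812); ey = (-0.6812,0.7321)
P = B + -2.77·ex + -2.17·ey = (-0.9655,-1.5193)

-0.97 -1.52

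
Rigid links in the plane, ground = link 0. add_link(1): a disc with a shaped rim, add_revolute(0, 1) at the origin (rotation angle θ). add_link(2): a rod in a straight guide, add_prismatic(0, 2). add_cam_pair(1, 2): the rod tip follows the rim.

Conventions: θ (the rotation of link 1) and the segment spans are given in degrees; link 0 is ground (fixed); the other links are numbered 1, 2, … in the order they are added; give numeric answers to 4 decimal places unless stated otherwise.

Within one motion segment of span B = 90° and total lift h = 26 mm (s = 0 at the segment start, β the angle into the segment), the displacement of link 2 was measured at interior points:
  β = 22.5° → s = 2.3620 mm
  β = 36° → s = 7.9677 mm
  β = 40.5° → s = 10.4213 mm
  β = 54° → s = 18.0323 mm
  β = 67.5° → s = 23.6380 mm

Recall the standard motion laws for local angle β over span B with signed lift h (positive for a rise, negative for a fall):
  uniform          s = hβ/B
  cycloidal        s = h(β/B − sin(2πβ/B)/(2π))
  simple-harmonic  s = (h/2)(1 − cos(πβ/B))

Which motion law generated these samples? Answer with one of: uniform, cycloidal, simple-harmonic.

candidates at β/B = r: uniform s = h·r (linear in β); cycloidal s = h·(r − sin(2πr)/(2π)); simple-harmonic s = (h/2)(1 − cos(πr))
β=22.5°: printed 2.3620 | uniform 6.5000, cycloidal 2.3620, simple-harmonic 3.8076
β=36°: printed 7.9677 | uniform 10.4000, cycloidal 7.9677, simple-harmonic 8.9828
β=40.5°: printed 10.4213 | uniform 11.7000, cycloidal 10.4213, simple-harmonic 10.9664
β=54°: printed 18.0323 | uniform 15.6000, cycloidal 18.0323, simple-harmonic 17.0172
β=67.5°: printed 23.6380 | uniform 19.5000, cycloidal 23.6380, simple-harmonic 22.1924
only one law matches every sample → cycloidal

cycloidal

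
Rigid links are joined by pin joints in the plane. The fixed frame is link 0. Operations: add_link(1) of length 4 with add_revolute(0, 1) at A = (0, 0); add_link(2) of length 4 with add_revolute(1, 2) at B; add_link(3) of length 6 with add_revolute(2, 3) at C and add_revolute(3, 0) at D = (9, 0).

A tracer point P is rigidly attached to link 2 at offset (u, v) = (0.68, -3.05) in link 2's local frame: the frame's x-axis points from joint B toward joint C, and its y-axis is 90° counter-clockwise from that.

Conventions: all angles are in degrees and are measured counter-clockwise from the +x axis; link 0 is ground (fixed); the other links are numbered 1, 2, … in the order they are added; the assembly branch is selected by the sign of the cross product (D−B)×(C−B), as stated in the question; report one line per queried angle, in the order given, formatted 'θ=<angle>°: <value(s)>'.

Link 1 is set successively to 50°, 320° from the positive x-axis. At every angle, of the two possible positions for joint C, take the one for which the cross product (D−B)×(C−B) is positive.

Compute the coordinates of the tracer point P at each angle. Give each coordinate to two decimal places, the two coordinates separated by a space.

A=(0,0), D=(9.00,0)
θ=50°: B = A + 4.00·(cos50°, sin50°) = (2.5712, 3.0642)
θ=50°: |BD| = 7.1217
θ=50°: circle(B,4.00) ∩ circle(D,6.00): a=2.1567, h=3.3688
θ=50°:   candidates: C₊=(5.9675,5.1772) cross=23.991; C₋=(3.0686,-0.9048) cross=-23.991
θ=50°:   branch + wants cross > 0 → take C=(5.9675,5.1772) (cross=23.991)
θ=50°: ex = (C−B)/|BC| = (0.8491,0.5283); ey = (-0.5283,0.8491)
θ=50°: P = B + 0.68·ex + -3.05·ey = (4.7597,0.8337)
θ=320°: B = A + 4.00·(cos320°, sin320°) = (3.0642, -2.5712)
θ=320°: |BD| = 6.4688
θ=320°: circle(B,4.00) ∩ circle(D,6.00): a=1.6885, h=3.6262
θ=320°:   candidates: C₊=(3.1723,1.4274) cross=23.457; C₋=(6.0549,-5.2274) cross=-23.457
θ=320°:   branch + wants cross > 0 → take C=(3.1723,1.4274) (cross=23.457)
θ=320°: ex = (C−B)/|BC| = (0.0270,0.9996); ey = (-0.9996,0.0270)
θ=320°: P = B + 0.68·ex + -3.05·ey = (6.1314,-1.9738)

θ=50°: 4.76 0.83
θ=320°: 6.13 -1.97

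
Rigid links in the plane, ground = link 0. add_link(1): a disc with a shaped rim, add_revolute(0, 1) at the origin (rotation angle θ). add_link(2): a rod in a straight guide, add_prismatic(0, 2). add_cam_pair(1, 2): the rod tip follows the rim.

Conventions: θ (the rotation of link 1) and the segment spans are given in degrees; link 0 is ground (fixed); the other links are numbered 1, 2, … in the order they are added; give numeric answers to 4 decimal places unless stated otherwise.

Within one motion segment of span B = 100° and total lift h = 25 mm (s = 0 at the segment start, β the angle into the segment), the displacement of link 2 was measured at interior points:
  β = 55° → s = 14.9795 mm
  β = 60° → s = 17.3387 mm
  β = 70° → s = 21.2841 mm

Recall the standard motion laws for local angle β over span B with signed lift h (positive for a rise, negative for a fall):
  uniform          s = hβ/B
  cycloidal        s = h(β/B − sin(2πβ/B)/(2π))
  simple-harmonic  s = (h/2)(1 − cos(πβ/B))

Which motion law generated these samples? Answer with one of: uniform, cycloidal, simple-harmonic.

candidates at β/B = r: uniform s = h·r (linear in β); cycloidal s = h·(r − sin(2πr)/(2π)); simple-harmonic s = (h/2)(1 − cos(πr))
β=55°: printed 14.9795 | uniform 13.7500, cycloidal 14.9795, simple-harmonic 14.4554
β=60°: printed 17.3387 | uniform 15.0000, cycloidal 17.3387, simple-harmonic 16.3627
β=70°: printed 21.2841 | uniform 17.5000, cycloidal 21.2841, simple-harmonic 19.8473
only one law matches every sample → cycloidal

cycloidal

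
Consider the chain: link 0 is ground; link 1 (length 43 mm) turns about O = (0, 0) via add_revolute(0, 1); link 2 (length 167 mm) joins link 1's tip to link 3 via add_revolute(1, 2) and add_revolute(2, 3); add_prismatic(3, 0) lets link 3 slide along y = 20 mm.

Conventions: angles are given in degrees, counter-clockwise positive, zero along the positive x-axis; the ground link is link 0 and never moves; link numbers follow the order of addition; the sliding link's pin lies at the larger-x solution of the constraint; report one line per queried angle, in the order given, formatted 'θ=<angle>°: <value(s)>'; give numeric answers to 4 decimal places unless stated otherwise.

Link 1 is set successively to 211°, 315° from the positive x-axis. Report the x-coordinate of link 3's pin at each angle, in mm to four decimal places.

geometry: r = 43 mm, L = 167 mm, e = 20 mm
θ=211°: crank pin P = (r cos θ, r sin θ) = (-36.858194, -22.146637)
θ=211°: h = r sin θ − e = -22.146637 − 20 = -42.146637
θ=211°: x = r cos θ + √(L² − h²) = -36.858194 + 161.594124 = 124.735930
θ=315°: crank pin P = (r cos θ, r sin θ) = (30.405592, -30.405592)
θ=315°: h = r sin θ − e = -30.405592 − 20 = -50.405592
θ=315°: x = r cos θ + √(L² − h²) = 30.405592 + 159.211420 = 189.617012

θ=211°: 124.7359
θ=315°: 189.6170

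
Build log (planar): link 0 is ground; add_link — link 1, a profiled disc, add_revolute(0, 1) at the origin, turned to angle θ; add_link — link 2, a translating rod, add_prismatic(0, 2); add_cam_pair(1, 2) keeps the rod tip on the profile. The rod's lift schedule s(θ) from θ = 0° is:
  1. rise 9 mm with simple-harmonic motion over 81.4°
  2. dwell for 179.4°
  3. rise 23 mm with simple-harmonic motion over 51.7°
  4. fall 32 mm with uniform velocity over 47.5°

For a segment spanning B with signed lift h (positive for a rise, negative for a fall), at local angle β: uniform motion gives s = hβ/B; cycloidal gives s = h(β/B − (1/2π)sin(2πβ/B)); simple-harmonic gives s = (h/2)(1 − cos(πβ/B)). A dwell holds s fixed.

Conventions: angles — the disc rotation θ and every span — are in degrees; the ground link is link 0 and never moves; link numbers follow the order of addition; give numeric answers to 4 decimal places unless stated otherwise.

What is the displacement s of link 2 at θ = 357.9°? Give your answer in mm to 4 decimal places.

seg 1 [0°–81.4°] simple-harmonic, h=9: full span → s += 9 → s = 9.0000
seg 2 [81.4°–260.8°] dwell: s stays 9.0000
seg 3 [260.8°–312.5°] simple-harmonic, h=23: full span → s += 23 → s = 32.0000
seg 4 [312.5°–360°] uniform, h=-32: θ=357.9° here. β=45.4, B=47.5. -32·45.4/47.5 = -30.5853 → s = 1.4147

1.4147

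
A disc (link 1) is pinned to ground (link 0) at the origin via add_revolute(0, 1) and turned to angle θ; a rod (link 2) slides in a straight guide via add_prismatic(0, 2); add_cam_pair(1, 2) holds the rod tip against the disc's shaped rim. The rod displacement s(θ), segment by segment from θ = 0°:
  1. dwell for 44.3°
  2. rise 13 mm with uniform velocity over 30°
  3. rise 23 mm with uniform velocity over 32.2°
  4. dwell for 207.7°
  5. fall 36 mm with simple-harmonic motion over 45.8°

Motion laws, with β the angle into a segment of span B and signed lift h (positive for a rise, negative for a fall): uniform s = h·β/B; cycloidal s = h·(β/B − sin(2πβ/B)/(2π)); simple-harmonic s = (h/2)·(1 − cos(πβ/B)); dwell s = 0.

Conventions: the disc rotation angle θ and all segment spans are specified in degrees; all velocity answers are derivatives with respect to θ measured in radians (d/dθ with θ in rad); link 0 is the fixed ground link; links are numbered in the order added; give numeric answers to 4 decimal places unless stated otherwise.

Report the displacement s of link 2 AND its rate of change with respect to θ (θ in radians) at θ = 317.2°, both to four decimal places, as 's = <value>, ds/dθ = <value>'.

segment 1 (0° to 44.3°, dwell): s unchanged at 0.0000
segment 2 (44.3° to 74.3°, uniform, h = 13) is passed completely: s = 0.0000 + (13) = 13.0000
segment 3 (74.3° to 106.5°, uniform, h = 23) is passed completely: s = 13.0000 + (23) = 36.0000
segment 4 (106.5° to 314.2°, dwell): s unchanged at 36.0000
θ = 317.2° falls in segment 5 (314.2° to 360°, simple-harmonic, h = -36): β = 317.2 − 314.2 = 3°, B = 45.8°; Δs = -36/2·(1 − cos(π·0.0655)) = -0.3798; s = 36.0000 − 0.3798 = 35.6202
velocity in seg [314.2°–360°] (simple-harmonic), θ in radians: β = 3° = 0.0524 rad, B = 45.8° = 0.7994 rad; ds/dθ = (πh/(2B)) sin(πβ/B) = (π·(-36)/(2·0.7994)) sin(π·0.0655) = -14.454922 mm/rad

s = 35.6202, ds/dθ = -14.4549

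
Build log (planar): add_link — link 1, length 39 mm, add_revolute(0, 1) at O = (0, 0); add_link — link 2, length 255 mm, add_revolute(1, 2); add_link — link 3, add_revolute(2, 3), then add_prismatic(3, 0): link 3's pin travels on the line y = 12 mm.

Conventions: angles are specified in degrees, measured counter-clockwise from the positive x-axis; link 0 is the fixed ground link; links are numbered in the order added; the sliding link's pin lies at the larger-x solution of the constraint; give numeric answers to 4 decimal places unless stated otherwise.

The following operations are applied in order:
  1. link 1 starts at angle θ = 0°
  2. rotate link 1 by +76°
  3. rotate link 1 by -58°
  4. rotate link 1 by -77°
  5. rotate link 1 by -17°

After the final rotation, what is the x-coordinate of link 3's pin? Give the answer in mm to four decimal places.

geometry: r = 39 mm, L = 255 mm, e = 12 mm; θ starts at 0°
rotate link 1 by +76°: θ ← 0° +76° = 76°
rotate link 1 by -58°: θ ← 76° -58° = 18°
rotate link 1 by -77°: θ ← 18° -77° = -59°
rotate link 1 by -17°: θ ← -59° -17° = -76°
crank pin P = (r cos θ, r sin θ) = (9.434954, -37.841533)
h = r sin θ − e = -37.841533 − 12 = -49.841533
x = r cos θ + √(L² − h²) = 9.434954 + 250.081630 = 259.516584

259.5166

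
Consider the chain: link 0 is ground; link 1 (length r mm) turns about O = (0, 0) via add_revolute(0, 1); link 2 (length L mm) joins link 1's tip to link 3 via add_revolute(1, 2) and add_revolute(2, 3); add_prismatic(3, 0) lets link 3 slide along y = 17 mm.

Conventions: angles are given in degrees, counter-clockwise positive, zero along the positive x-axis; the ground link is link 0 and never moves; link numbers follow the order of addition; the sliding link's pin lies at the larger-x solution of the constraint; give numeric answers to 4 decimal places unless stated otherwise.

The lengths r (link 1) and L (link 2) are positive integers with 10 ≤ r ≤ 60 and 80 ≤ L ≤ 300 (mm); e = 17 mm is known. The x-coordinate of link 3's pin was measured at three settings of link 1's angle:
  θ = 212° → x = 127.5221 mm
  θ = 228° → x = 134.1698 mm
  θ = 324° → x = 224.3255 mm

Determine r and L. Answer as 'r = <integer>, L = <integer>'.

constraint per measurement: (x − r cos θ)² + (r sin θ − e)² = L²
subtracting the θ₁ and θ₂ equations cancels the r² and L² terms:
r = (x₁² − x₂²) / (2[(x₁cos θ₁ + e sin θ₁) − (x₂cos θ₂ + e sin θ₂)]) = 58.9995 → r = 59
L² = (x₁ − r cos θ₁)² + (r sin θ₁ − e)² = 33855.9992 → L = 184.0000 → L = 184
check at θ₃=324°: x = 224.3255 (printed 224.3255) ✓

r = 59, L = 184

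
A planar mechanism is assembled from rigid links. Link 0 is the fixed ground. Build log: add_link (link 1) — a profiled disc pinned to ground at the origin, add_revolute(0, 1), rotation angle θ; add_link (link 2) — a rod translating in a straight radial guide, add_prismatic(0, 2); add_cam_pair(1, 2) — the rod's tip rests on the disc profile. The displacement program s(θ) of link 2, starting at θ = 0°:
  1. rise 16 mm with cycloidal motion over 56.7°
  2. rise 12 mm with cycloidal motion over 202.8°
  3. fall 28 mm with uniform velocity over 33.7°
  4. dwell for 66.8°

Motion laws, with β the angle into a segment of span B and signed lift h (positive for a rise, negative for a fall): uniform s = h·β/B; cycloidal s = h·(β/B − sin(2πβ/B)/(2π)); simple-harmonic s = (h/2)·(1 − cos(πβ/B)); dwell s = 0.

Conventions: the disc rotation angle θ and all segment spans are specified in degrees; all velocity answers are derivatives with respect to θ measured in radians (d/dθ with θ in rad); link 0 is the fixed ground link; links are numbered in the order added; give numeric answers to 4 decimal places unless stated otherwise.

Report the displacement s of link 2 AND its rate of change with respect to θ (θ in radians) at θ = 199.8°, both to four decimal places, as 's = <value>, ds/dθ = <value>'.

seg 1 [0°–56.7°] cycloidal, h=16: full span → s += 16 → s = 16.0000
seg 2 [56.7°–259.5°] cycloidal, h=12: θ=199.8° here. β=143.1, B=202.8. 12·(0.7056 − sin(2π·0.7056)/(2π)) = 10.3035 → s = 26.3035
velocity in seg [56.7°–259.5°] (cycloidal), θ in radians: β = 143.1° = 2.4976 rad, B = 202.8° = 3.5395 rad; ds/dθ = (h/B)(1 − cos(2πβ/B)) = (12/3.5395)(1 − cos(2π·0.7056)) = 4.323425 mm/rad

s = 26.3035, ds/dθ = 4.3234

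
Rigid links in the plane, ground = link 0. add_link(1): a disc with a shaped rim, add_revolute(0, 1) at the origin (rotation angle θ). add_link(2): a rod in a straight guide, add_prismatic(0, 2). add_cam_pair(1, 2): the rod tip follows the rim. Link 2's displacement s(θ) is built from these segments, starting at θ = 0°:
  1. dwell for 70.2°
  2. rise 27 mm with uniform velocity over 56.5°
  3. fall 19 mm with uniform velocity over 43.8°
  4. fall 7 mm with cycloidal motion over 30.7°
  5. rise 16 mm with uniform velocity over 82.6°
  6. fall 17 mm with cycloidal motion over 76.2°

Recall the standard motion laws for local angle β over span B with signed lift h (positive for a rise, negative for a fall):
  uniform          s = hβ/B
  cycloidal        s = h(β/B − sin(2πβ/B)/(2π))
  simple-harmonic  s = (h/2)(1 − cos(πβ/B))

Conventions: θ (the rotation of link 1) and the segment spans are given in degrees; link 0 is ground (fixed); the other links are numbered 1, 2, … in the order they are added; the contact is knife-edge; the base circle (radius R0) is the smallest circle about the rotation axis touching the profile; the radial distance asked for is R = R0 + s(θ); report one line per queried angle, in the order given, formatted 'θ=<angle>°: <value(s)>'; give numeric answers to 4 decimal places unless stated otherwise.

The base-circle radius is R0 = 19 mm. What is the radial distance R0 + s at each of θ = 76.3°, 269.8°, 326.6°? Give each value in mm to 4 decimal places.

segment 1 (0° to 70.2°, dwell): s unchanged at 0.0000
θ = 76.3° falls in segment 2 (70.2° to 126.7°, uniform, h = 27): β = 76.3 − 70.2 = 6.1°, B = 56.5°; Δs = 27·6.1/56.5 = 2.9150; s = 0.0000 + 2.9150 = 2.9150
segment 2 (70.2° to 126.7°, uniform, h = 27) is passed completely: s = 0.0000 + (27) = 27.0000
segment 3 (126.7° to 170.5°, uniform, h = -19) is passed completely: s = 27.0000 + (-19) = 8.0000
segment 4 (170.5° to 201.2°, cycloidal, h = -7) is passed completely: s = 8.0000 + (-7) = 1.0000
θ = 269.8° falls in segment 5 (201.2° to 283.8°, uniform, h = 16): β = 269.8 − 201.2 = 68.6°, B = 82.6°; Δs = 16·68.6/82.6 = 13.2881; s = 1.0000 + 13.2881 = 14.2881
segment 5 (201.2° to 283.8°, uniform, h = 16) is passed completely: s = 1.0000 + (16) = 17.0000
θ = 326.6° falls in segment 6 (283.8° to 360°, cycloidal, h = -17): β = 326.6 − 283.8 = 42.8°, B = 76.2°; Δs = -17·(0.5617 − sin(2π·0.5617)/(2π)) = -10.5711; s = 17.0000 − 10.5711 = 6.4289
θ=76.3°: R = R0 + s = 19 + 2.9150 = 21.9150
θ=269.8°: R = R0 + s = 19 + 14.2881 = 33.2881
θ=326.6°: R = R0 + s = 19 + 6.4289 = 25.4289

θ=76.3°: 21.9150
θ=269.8°: 33.2881
θ=326.6°: 25.4289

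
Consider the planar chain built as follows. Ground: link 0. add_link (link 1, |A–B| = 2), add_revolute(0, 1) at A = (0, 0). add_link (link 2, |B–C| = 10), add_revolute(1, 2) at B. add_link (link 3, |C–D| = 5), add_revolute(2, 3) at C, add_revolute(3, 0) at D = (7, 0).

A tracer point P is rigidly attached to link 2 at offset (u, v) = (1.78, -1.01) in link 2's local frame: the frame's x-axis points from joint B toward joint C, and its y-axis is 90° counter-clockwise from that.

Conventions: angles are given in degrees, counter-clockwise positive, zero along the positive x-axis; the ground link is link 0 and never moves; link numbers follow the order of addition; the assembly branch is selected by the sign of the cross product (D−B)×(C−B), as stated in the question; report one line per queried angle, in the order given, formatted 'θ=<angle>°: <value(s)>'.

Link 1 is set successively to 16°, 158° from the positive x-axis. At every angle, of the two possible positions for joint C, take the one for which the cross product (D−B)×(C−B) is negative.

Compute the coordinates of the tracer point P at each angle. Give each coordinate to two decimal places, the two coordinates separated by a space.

A=(0,0), D=(7.00,0)
θ=16°: B = A + 2.00·(cos16°, sin16°) = (1.9225, 0.5513)
θ=16°: |BD| = 5.1073
θ=16°: circle(B,10.00) ∩ circle(D,5.00): a=9.8961, h=1.4380
θ=16°:   candidates: C₊=(11.9160,0.9127) cross=7.344; C₋=(11.6056,-1.9465) cross=-7.344
θ=16°:   branch - wants cross < 0 → take C=(11.6056,-1.9465) (cross=-7.344)
θ=16°: ex = (C−B)/|BC| = (0.9683,-0.2498); ey = (0.2498,0.9683)
θ=16°: P = B + 1.78·ex + -1.01·ey = (3.3938,-0.8713)
θ=158°: B = A + 2.00·(cos158°, sin158°) = (-1.8544, 0.7492)
θ=158°: |BD| = 8.8860
θ=158°: circle(B,10.00) ∩ circle(D,5.00): a=8.6631, h=4.9950
θ=158°:   candidates: C₊=(7.1991,4.9960) cross=44.386; C₋=(6.3568,-4.9585) cross=-44.386
θ=158°:   branch - wants cross < 0 → take C=(6.3568,-4.9585) (cross=-44.386)
θ=158°: ex = (C−B)/|BC| = (0.8211,-0.5708); ey = (0.5708,0.8211)
θ=158°: P = B + 1.78·ex + -1.01·ey = (-0.9693,-1.0961)

θ=16°: 3.39 -0.87
θ=158°: -0.97 -1.10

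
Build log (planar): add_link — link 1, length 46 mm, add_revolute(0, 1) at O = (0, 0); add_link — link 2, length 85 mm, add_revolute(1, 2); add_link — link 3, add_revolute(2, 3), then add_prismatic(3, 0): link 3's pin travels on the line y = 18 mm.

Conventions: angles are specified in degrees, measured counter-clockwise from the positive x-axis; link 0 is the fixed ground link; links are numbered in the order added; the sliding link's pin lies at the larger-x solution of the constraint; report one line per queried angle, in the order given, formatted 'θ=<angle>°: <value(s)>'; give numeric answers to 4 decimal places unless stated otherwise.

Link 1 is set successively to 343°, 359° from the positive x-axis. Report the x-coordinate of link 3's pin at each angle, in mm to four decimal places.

geometry: r = 46 mm, L = 85 mm, e = 18 mm
θ=343°: crank pin P = (r cos θ, r sin θ) = (43.990019, -13.449098)
θ=343°: h = r sin θ − e = -13.449098 − 18 = -31.449098
θ=343°: x = r cos θ + √(L² − h²) = 43.990019 + 78.968058 = 122.958077
θ=359°: crank pin P = (r cos θ, r sin θ) = (45.992994, -0.802811)
θ=359°: h = r sin θ − e = -0.802811 − 18 = -18.802811
θ=359°: x = r cos θ + √(L² − h²) = 45.992994 + 82.894236 = 128.887230

θ=343°: 122.9581
θ=359°: 128.8872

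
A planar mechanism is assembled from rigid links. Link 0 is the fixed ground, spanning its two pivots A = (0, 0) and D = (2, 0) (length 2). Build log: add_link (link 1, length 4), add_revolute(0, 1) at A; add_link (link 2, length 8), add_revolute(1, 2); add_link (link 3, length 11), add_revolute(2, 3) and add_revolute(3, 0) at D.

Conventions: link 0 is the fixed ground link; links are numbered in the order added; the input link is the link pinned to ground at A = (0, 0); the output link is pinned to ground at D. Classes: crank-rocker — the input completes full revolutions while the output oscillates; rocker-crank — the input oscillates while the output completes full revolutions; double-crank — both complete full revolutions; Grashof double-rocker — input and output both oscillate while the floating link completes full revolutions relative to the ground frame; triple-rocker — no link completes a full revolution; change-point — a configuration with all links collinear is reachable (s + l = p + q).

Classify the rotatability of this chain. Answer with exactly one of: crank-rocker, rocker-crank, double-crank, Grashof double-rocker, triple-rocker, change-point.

lengths: ground=2, input=4, coupler=8, output=11
sorted: s=2 (shortest), l=11 (longest), p+q=12
s + l = 13 vs p + q = 12
s + l > p + q → non-Grashof → no link fully rotates → triple-rocker

triple-rocker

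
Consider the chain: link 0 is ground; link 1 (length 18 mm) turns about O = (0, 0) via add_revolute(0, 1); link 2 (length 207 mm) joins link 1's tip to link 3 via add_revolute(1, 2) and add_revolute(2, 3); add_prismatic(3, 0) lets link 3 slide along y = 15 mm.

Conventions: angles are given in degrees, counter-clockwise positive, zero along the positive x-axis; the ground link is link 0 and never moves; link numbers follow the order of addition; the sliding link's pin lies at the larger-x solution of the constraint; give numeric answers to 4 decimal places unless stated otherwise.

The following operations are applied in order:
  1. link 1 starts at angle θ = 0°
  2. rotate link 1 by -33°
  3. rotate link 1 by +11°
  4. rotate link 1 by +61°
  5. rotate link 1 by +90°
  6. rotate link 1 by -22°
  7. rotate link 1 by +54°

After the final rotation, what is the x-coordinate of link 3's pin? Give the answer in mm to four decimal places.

geometry: r = 18 mm, L = 207 mm, e = 15 mm; θ starts at 0°
rotate link 1 by -33°: θ ← 0° -33° = -33°
rotate link 1 by +11°: θ ← -33° +11° = -22°
rotate link 1 by +61°: θ ← -22° +61° = 39°
rotate link 1 by +90°: θ ← 39° +90° = 129°
rotate link 1 by -22°: θ ← 129° -22° = 107°
rotate link 1 by +54°: θ ← 107° +54° = 161°
crank pin P = (r cos θ, r sin θ) = (-17.019334, 5.860227)
h = r sin θ − e = 5.860227 − 15 = -9.139773
x = r cos θ + √(L² − h²) = -17.019334 + 206.798125 = 189.778791

189.7788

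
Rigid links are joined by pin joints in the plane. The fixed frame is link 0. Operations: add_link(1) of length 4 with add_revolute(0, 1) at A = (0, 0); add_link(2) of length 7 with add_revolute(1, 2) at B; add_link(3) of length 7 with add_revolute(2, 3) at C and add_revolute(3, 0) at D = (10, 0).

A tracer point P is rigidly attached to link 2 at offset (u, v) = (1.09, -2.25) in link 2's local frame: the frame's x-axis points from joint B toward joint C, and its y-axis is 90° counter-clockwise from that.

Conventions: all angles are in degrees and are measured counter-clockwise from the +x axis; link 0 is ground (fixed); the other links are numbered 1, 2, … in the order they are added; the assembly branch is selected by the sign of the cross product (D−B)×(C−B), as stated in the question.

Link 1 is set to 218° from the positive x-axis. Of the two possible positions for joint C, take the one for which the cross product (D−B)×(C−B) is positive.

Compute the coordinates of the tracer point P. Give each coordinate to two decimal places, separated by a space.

A=(0,0), D=(10.00,0)
B = A + 4.00·(cos218°, sin218°) = (-3.1520, -2.4626)
|BD| = 13.3806
circle(B,7.00) ∩ circle(D,7.00): a=6.6903, h=2.0591
  candidates: C₊=(3.0450,0.7926) cross=27.552; C₋=(3.8029,-3.2552) cross=-27.552
  branch + wants cross > 0 → take C=(3.0450,0.7926) (cross=27.552)
ex = (C−B)/|BC| = (0.8853,0.4650); ey = (-0.4650,0.8853)
P = B + 1.09·ex + -2.25·ey = (-1.1408,-3.9477)

-1.14 -3.95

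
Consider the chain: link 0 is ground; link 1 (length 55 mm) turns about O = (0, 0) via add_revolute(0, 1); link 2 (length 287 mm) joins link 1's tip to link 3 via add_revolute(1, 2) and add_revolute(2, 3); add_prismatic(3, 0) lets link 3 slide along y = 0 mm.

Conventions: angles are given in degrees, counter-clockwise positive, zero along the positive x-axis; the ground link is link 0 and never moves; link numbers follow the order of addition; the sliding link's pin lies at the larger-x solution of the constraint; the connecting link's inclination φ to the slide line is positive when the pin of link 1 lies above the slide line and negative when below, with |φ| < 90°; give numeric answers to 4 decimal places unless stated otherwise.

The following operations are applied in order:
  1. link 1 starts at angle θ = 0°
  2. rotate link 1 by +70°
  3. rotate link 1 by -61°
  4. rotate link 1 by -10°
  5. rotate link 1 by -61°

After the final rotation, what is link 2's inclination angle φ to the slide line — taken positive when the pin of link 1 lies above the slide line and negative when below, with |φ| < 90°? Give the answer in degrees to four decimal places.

geometry: r = 55 mm, L = 287 mm, e = 0 mm; θ starts at 0°
rotate link 1 by +70°: θ ← 0° +70° = 70°
rotate link 1 by -61°: θ ← 70° -61° = 9°
rotate link 1 by -10°: θ ← 9° -10° = -1°
rotate link 1 by -61°: θ ← -1° -61° = -62°
h = r sin θ − e = -48.562118 − 0 = -48.562118
sin φ = h / L = -48.562118 / 287 = -0.16920598
φ = arcsin(-0.16920598) = -9.741657°

-9.7417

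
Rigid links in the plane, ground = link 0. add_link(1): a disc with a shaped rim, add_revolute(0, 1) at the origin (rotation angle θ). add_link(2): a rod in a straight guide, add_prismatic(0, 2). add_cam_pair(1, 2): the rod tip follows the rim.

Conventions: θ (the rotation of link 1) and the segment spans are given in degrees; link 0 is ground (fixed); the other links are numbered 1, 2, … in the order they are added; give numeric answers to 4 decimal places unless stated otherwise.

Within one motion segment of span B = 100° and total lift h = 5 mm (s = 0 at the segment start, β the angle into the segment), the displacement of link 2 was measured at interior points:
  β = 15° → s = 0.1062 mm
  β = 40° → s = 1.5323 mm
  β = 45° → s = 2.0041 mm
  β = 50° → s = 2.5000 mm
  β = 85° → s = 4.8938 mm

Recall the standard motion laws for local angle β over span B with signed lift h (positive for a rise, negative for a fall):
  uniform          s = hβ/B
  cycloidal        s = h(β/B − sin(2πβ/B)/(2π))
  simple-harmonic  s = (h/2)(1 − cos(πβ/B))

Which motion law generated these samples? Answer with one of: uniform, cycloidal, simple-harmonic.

candidates at β/B = r: uniform s = h·r (linear in β); cycloidal s = h·(r − sin(2πr)/(2π)); simple-harmonic s = (h/2)(1 − cos(πr))
β=15°: printed 0.1062 | uniform 0.7500, cycloidal 0.1062, simple-harmonic 0.2725
β=40°: printed 1.5323 | uniform 2.0000, cycloidal 1.5323, simple-harmonic 1.7275
β=45°: printed 2.0041 | uniform 2.2500, cycloidal 2.0041, simple-harmonic 2.1089
β=50°: printed 2.5000 | uniform 2.5000, cycloidal 2.5000, simple-harmonic 2.5000
β=85°: printed 4.8938 | uniform 4.2500, cycloidal 4.8938, simple-harmonic 4.7275
only one law matches every sample → cycloidal

cycloidal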